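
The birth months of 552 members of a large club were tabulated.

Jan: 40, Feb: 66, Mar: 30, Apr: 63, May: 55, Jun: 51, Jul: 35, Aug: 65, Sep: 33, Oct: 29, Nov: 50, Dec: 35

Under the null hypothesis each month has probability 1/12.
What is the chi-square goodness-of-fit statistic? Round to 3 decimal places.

Expected count for each of the 12 categories: 552/12 = 46.
Jan: (40 − 46)²/46 = 36/46 = 0.7826
Feb: (66 − 46)²/46 = 400/46 = 8.6957
Mar: (30 − 46)²/46 = 256/46 = 5.5652
Apr: (63 − 46)²/46 = 289/46 = 6.2826
May: (55 − 46)²/46 = 81/46 = 1.7609
Jun: (51 − 46)²/46 = 25/46 = 0.5435
Jul: (35 − 46)²/46 = 121/46 = 2.6304
Aug: (65 − 46)²/46 = 361/46 = 7.8478
Sep: (33 − 46)²/46 = 169/46 = 3.6739
Oct: (29 − 46)²/46 = 289/46 = 6.2826
Nov: (50 − 46)²/46 = 16/46 = 0.3478
Dec: (35 − 46)²/46 = 121/46 = 2.6304
Sum = 47.043

47.043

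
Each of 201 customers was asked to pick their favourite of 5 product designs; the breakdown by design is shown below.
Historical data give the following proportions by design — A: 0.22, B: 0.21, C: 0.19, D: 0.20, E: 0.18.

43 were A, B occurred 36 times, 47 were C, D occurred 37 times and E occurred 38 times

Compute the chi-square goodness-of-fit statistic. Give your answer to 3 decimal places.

3.326

Expected counts E_i = n·p_i: 201×0.22 = 44.22, 201×0.21 = 42.21, 201×0.19 = 38.19, 201×0.20 = 40.2, 201×0.18 = 36.18.
A: (43 − 44.22)²/44.22 = 1.4884/44.22 = 0.0337
B: (36 − 42.21)²/42.21 = 38.5641/42.21 = 0.9136
C: (47 − 38.19)²/38.19 = 77.6161/38.19 = 2.0324
D: (37 − 40.2)²/40.2 = 10.24/40.2 = 0.2547
E: (38 − 36.18)²/36.18 = 3.3124/36.18 = 0.0916
Sum = 3.326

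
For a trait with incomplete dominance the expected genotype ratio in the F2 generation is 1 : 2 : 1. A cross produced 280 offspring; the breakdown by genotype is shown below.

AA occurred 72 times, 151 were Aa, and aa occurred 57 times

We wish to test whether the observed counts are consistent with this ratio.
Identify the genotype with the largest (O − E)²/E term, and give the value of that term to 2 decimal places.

aa, 2.41

Ratio total = 4. Expected counts: 280×1/4 = 70, 280×2/4 = 140, 280×1/4 = 70.
cat         O        E   (O−E)²/E
AA         72       70      0.057
Aa        151      140      0.864
aa         57       70      2.414
The largest term is for aa: 2.41.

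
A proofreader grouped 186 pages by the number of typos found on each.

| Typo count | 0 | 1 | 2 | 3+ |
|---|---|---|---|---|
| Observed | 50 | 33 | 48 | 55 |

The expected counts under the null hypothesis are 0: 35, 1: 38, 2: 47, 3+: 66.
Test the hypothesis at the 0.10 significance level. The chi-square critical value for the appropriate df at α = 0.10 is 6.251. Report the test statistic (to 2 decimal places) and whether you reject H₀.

cat         O        E   (O−E)²/E
0          50       35      6.429
1          33       38      0.658
2          48       47      0.021
3+         55       66      1.833
Sum = 8.94
df = 3. Since 8.94 > 6.251, we reject H₀.

8.94; reject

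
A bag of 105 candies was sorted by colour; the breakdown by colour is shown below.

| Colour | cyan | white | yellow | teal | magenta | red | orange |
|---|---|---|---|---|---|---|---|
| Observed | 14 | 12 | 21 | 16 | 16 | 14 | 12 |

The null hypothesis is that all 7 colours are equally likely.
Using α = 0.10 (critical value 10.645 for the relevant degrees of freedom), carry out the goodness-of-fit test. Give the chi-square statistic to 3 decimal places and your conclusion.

3.867; do not reject

Expected count for each of the 7 categories: 105/7 = 15.
χ² = (14−15)²/15 + (12−15)²/15 + (21−15)²/15 + (16−15)²/15 + (16−15)²/15 + (14−15)²/15 + (12−15)²/15
   = 0.0667 + 0.6000 + 2.4000 + 0.0667 + 0.0667 + 0.0667 + 0.6000
Sum = 3.867
df = 6. Since 3.867 < 10.645, we do not reject H₀.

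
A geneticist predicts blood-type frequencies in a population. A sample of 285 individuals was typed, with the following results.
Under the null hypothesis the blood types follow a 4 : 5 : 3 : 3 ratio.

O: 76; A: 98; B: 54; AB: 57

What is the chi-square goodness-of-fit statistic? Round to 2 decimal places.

Ratio total = 15. Expected counts: 285×4/15 = 76, 285×5/15 = 95, 285×3/15 = 57, 285×3/15 = 57.
cat         O        E   (O−E)²/E
O          76       76      0.000
A          98       95      0.095
B          54       57      0.158
AB         57       57      0.000
Sum = 0.25

0.25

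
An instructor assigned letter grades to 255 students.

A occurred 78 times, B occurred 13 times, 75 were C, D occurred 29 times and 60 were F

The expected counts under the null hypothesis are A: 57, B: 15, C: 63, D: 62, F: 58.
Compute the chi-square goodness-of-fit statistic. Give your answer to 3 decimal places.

cat         O        E   (O−E)²/E
A          78       57     7.7368
B          13       15     0.2667
C          75       63     2.2857
D          29       62    17.5645
F          60       58     0.0690
Sum = 27.923

27.923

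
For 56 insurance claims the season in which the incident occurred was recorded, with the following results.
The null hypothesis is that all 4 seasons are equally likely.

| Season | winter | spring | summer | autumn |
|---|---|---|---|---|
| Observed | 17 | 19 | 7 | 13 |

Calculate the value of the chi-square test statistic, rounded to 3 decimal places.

Expected count for each of the 4 categories: 56/4 = 14.
χ² = (17−14)²/14 + (19−14)²/14 + (7−14)²/14 + (13−14)²/14
   = 0.6429 + 1.7857 + 3.5000 + 0.0714
Sum = 6.000

6.000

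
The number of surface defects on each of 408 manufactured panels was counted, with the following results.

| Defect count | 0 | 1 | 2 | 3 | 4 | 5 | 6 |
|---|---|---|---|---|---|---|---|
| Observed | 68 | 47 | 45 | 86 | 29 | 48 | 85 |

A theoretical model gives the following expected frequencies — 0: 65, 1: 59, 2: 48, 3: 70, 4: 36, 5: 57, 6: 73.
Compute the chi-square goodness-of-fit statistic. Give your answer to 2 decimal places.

11.18

cat         O        E   (O−E)²/E
0          68       65      0.138
1          47       59      2.441
2          45       48      0.188
3          86       70      3.657
4          29       36      1.361
5          48       57      1.421
6          85       73      1.973
Sum = 11.18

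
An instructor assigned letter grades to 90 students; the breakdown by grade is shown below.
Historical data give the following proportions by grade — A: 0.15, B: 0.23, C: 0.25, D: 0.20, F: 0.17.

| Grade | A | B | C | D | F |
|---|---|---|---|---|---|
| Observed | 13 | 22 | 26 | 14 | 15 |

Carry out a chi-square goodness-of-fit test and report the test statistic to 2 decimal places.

Expected counts E_i = n·p_i: 90×0.15 = 13.5, 90×0.23 = 20.7, 90×0.25 = 22.5, 90×0.20 = 18, 90×0.17 = 15.3.
χ² = (13−13.5)²/13.5 + (22−20.7)²/20.7 + (26−22.5)²/22.5 + (14−18)²/18 + (15−15.3)²/15.3
   = 0.019 + 0.082 + 0.544 + 0.889 + 0.006
Sum = 1.54

1.54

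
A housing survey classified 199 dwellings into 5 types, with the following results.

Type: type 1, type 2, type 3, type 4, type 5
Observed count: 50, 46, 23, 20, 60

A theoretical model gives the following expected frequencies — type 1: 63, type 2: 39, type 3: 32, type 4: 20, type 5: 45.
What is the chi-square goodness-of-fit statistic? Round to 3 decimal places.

cat         O        E   (O−E)²/E
type 1     50       63     2.6825
type 2     46       39     1.2564
type 3     23       32     2.5313
type 4     20       20     0.0000
type 5     60       45     5.0000
Sum = 11.470

11.470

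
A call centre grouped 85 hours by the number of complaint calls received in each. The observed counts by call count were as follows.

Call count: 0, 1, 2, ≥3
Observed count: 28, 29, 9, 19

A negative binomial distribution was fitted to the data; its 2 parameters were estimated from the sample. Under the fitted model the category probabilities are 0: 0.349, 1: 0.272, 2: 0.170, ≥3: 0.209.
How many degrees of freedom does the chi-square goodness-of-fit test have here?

1

There are k = 4 categories and 2 parameters estimated from the data, so df = 4 − 1 − 2 = 1.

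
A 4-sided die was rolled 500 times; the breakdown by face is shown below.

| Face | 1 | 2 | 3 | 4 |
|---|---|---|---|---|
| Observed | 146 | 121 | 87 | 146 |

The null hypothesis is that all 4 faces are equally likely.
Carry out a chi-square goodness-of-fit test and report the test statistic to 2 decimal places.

Expected count for each of the 4 categories: 500/4 = 125.
1: (146 − 125)²/125 = 441/125 = 3.528
2: (121 − 125)²/125 = 16/125 = 0.128
3: (87 − 125)²/125 = 1444/125 = 11.552
4: (146 − 125)²/125 = 441/125 = 3.528
Sum = 18.74

18.74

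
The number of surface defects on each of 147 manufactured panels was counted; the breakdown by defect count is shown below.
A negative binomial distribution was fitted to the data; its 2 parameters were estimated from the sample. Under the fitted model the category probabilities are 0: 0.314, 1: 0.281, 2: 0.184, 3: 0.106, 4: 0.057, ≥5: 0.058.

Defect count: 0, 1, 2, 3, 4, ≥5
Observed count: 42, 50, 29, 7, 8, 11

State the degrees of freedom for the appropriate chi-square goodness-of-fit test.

There are k = 6 categories and 2 parameters estimated from the data, so df = 6 − 1 − 2 = 3.

3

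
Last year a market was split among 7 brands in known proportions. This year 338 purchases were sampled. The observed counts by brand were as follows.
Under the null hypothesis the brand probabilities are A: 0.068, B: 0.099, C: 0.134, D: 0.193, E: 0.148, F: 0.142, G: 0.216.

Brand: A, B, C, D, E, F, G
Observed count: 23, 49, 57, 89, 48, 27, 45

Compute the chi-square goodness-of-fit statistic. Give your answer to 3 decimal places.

38.911

Expected counts E_i = n·p_i: 338×0.068 = 22.984, 338×0.099 = 33.462, 338×0.134 = 45.292, 338×0.193 = 65.234, 338×0.148 = 50.024, 338×0.142 = 47.996, 338×0.216 = 73.008.
cat         O        E   (O−E)²/E
A          23   22.984     0.0000
B          49   33.462     7.2150
C          57   45.292     3.0265
D          89   65.234     8.6584
E          48   50.024     0.0819
F          27   47.996     9.1848
G          45   73.008    10.7447
Sum = 38.911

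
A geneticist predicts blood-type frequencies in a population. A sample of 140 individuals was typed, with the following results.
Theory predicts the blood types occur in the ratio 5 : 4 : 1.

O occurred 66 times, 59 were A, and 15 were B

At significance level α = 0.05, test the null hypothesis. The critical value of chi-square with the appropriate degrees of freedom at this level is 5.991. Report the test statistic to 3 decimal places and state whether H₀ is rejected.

Ratio total = 10. Expected counts: 140×5/10 = 70, 140×4/10 = 56, 140×1/10 = 14.
χ² = (66−70)²/70 + (59−56)²/56 + (15−14)²/14
   = 0.2286 + 0.1607 + 0.0714
Sum = 0.461
df = 2. Since 0.461 < 5.991, we do not reject H₀.

0.461; do not reject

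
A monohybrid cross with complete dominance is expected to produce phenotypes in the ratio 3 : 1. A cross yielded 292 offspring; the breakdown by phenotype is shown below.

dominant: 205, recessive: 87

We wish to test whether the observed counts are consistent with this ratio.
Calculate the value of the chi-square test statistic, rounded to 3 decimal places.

Ratio total = 4. Expected counts: 292×3/4 = 219, 292×1/4 = 73.
χ² = (205−219)²/219 + (87−73)²/73
   = 0.8950 + 2.6849
Sum = 3.580

3.580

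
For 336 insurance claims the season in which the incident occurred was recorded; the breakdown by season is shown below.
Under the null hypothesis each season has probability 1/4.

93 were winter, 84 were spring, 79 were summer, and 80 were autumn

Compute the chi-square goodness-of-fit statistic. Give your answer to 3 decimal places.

Expected count for each of the 4 categories: 336/4 = 84.
winter: (93 − 84)²/84 = 81/84 = 0.9643
spring: (84 − 84)²/84 = 0/84 = 0.0000
summer: (79 − 84)²/84 = 25/84 = 0.2976
autumn: (80 − 84)²/84 = 16/84 = 0.1905
Sum = 1.452

1.452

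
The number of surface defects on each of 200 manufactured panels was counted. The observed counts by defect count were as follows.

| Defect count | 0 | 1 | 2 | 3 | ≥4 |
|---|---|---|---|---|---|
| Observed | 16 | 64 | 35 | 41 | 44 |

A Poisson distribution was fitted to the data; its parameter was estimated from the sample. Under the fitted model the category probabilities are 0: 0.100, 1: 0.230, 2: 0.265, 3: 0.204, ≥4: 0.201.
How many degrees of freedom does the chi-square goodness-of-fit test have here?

3

There are k = 5 categories and 1 parameter estimated from the data, so df = 5 − 1 − 1 = 3.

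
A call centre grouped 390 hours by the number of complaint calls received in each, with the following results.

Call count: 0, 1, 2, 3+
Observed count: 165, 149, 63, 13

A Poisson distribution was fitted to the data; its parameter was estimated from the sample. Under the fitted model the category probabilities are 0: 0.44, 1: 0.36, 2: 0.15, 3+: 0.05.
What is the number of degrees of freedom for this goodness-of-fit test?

There are k = 4 categories and 1 parameter estimated from the data, so df = 4 − 1 − 1 = 2.

2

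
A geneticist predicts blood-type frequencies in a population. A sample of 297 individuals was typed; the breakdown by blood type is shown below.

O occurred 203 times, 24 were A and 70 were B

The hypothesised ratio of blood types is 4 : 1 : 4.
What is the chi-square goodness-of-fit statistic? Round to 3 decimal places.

Ratio total = 9. Expected counts: 297×4/9 = 132, 297×1/9 = 33, 297×4/9 = 132.
O: (203 − 132)²/132 = 5041/132 = 38.1894
A: (24 − 33)²/33 = 81/33 = 2.4545
B: (70 − 132)²/132 = 3844/132 = 29.1212
Sum = 69.765

69.765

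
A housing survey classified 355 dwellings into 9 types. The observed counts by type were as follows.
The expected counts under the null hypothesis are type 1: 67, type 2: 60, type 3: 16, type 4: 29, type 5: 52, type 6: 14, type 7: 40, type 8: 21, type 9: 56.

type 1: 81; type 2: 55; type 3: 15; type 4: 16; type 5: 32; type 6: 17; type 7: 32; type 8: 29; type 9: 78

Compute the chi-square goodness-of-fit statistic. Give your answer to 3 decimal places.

30.858

cat         O        E   (O−E)²/E
type 1     81       67     2.9254
type 2     55       60     0.4167
type 3     15       16     0.0625
type 4     16       29     5.8276
type 5     32       52     7.6923
type 6     17       14     0.6429
type 7     32       40     1.6000
type 8     29       21     3.0476
type 9     78       56     8.6429
Sum = 30.858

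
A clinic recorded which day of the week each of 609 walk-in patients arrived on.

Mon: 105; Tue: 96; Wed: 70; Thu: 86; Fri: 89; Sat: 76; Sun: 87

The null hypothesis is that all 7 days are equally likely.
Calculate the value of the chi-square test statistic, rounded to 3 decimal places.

9.425

Expected count for each of the 7 categories: 609/7 = 87.
cat         O        E   (O−E)²/E
Mon       105       87     3.7241
Tue        96       87     0.9310
Wed        70       87     3.3218
Thu        86       87     0.0115
Fri        89       87     0.0460
Sat        76       87     1.3908
Sun        87       87     0.0000
Sum = 9.425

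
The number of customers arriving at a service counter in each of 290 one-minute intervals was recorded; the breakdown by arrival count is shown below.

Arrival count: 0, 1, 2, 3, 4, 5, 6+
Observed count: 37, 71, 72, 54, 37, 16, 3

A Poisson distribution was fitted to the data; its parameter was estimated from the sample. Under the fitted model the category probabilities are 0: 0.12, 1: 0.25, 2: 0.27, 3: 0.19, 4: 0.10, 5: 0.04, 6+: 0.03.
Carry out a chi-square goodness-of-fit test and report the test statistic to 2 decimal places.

8.31

Expected counts E_i = n·p_i: 290×0.12 = 34.8, 290×0.25 = 72.5, 290×0.27 = 78.3, 290×0.19 = 55.1, 290×0.10 = 29, 290×0.04 = 11.6, 290×0.03 = 8.7.
cat         O        E   (O−E)²/E
0          37     34.8      0.139
1          71     72.5      0.031
2          72     78.3      0.507
3          54     55.1      0.022
4          37       29      2.207
5          16     11.6      1.669
6+          3      8.7      3.734
Sum = 8.31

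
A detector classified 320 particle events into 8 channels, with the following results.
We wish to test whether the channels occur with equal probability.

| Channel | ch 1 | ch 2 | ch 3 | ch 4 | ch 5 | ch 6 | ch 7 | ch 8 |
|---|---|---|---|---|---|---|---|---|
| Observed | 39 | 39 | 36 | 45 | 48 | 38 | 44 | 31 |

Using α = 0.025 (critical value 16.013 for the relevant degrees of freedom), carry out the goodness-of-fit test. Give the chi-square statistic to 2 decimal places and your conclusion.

Under H₀ each category has probability 1/8, so each expected count is 320/8 = 40.
χ² = (39−40)²/40 + (39−40)²/40 + (36−40)²/40 + (45−40)²/40 + (48−40)²/40 + (38−40)²/40 + (44−40)²/40 + (31−40)²/40
   = 0.025 + 0.025 + 0.400 + 0.625 + 1.600 + 0.100 + 0.400 + 2.025
Sum = 5.20
df = 7. Since 5.20 < 16.013, we do not reject H₀.

5.20; do not reject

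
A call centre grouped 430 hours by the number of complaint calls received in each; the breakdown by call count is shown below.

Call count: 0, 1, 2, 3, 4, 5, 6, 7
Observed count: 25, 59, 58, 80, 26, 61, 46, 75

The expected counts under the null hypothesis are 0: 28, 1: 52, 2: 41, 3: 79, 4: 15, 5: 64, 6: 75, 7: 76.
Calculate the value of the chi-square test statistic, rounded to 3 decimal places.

χ² = (25−28)²/28 + (59−52)²/52 + (58−41)²/41 + (80−79)²/79 + (26−15)²/15 + (61−64)²/64 + (46−75)²/75 + (75−76)²/76
   = 0.3214 + 0.9423 + 7.0488 + 0.0127 + 8.0667 + 0.1406 + 11.2133 + 0.0132
Sum = 27.759

27.759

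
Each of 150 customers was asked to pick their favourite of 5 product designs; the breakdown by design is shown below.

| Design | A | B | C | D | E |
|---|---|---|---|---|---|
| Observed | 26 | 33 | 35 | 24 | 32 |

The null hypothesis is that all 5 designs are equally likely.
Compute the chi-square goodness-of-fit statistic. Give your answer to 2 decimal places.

3.00

Expected count for each of the 5 categories: 150/5 = 30.
cat         O        E   (O−E)²/E
A          26       30      0.533
B          33       30      0.300
C          35       30      0.833
D          24       30      1.200
E          32       30      0.133
Sum = 3.00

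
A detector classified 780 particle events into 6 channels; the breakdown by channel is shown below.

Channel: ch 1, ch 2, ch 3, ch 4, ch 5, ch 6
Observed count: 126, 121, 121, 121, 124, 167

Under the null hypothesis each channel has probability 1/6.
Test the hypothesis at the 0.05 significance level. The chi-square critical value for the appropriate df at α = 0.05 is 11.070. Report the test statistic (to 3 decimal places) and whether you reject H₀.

12.800; reject

Under H₀ each category has probability 1/6, so each expected count is 780/6 = 130.
χ² = (126−130)²/130 + (121−130)²/130 + (121−130)²/130 + (121−130)²/130 + (124−130)²/130 + (167−130)²/130
   = 0.1231 + 0.6231 + 0.6231 + 0.6231 + 0.2769 + 10.5308
Sum = 12.800
df = 5. Since 12.800 > 11.070, we reject H₀.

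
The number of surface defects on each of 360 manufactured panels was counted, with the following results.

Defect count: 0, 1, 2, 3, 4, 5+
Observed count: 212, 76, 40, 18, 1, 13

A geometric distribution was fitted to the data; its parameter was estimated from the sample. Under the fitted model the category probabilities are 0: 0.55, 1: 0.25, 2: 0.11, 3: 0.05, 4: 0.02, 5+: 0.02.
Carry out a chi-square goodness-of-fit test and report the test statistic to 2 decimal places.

Expected counts E_i = n·p_i: 360×0.55 = 198, 360×0.25 = 90, 360×0.11 = 39.6, 360×0.05 = 18, 360×0.02 = 7.2, 360×0.02 = 7.2.
χ² = (212−198)²/198 + (76−90)²/90 + (40−39.6)²/39.6 + (18−18)²/18 + (1−7.2)²/7.2 + (13−7.2)²/7.2
   = 0.990 + 2.178 + 0.004 + 0.000 + 5.339 + 4.672
Sum = 13.18

13.18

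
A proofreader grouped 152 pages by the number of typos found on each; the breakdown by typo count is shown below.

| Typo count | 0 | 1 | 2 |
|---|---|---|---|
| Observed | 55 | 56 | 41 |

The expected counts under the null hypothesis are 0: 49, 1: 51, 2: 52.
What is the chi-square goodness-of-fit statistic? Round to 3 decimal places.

0: (55 − 49)²/49 = 36/49 = 0.7347
1: (56 − 51)²/51 = 25/51 = 0.4902
2: (41 − 52)²/52 = 121/52 = 2.3269
Sum = 3.552

3.552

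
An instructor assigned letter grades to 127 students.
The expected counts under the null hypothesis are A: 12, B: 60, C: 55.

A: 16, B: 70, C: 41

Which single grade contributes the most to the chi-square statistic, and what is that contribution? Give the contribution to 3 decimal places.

χ² = (16−12)²/12 + (70−60)²/60 + (41−55)²/55
   = 1.3333 + 1.6667 + 3.5636
The largest term is for C: 3.564.

C, 3.564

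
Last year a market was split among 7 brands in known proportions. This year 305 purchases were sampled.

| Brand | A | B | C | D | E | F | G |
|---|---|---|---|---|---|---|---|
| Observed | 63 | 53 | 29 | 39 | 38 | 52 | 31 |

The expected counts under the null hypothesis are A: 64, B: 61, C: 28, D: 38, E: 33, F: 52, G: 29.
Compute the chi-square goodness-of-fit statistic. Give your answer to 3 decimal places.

2.022

cat         O        E   (O−E)²/E
A          63       64     0.0156
B          53       61     1.0492
C          29       28     0.0357
D          39       38     0.0263
E          38       33     0.7576
F          52       52     0.0000
G          31       29     0.1379
Sum = 2.022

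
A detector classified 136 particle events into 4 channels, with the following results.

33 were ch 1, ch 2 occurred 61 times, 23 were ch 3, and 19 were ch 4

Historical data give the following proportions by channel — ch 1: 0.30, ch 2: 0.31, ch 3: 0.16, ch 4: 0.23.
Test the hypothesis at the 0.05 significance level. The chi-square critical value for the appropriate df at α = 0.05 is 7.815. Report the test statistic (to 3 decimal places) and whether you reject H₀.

Expected counts E_i = n·p_i: 136×0.30 = 40.8, 136×0.31 = 42.16, 136×0.16 = 21.76, 136×0.23 = 31.28.
χ² = (33−40.8)²/40.8 + (61−42.16)²/42.16 + (23−21.76)²/21.76 + (19−31.28)²/31.28
   = 1.4912 + 8.4190 + 0.0707 + 4.8209
Sum = 14.802
df = 3. Since 14.802 > 7.815, we reject H₀.

14.802; reject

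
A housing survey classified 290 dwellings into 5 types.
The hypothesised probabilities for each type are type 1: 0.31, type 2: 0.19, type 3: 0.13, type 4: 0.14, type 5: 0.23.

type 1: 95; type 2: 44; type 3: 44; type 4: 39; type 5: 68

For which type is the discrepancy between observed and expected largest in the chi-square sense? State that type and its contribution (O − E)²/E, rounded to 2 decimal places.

type 2, 2.24

Expected counts E_i = n·p_i: 290×0.31 = 89.9, 290×0.19 = 55.1, 290×0.13 = 37.7, 290×0.14 = 40.6, 290×0.23 = 66.7.
type 1: (95 − 89.9)²/89.9 = 26.01/89.9 = 0.289
type 2: (44 − 55.1)²/55.1 = 123.21/55.1 = 2.236
type 3: (44 − 37.7)²/37.7 = 39.69/37.7 = 1.053
type 4: (39 − 40.6)²/40.6 = 2.56/40.6 = 0.063
type 5: (68 − 66.7)²/66.7 = 1.69/66.7 = 0.025
The largest term is for type 2: 2.24.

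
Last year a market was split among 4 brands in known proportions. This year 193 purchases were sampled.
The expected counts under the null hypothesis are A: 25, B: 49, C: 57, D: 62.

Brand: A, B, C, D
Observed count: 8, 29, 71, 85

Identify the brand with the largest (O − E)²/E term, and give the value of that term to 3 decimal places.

χ² = (8−25)²/25 + (29−49)²/49 + (71−57)²/57 + (85−62)²/62
   = 11.5600 + 8.1633 + 3.4386 + 8.5323
The largest term is for A: 11.560.

A, 11.560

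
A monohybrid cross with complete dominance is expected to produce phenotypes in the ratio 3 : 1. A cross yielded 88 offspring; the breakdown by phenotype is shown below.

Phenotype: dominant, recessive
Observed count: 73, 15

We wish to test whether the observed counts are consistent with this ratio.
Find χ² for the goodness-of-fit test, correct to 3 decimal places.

2.970

Ratio total = 4. Expected counts: 88×3/4 = 66, 88×1/4 = 22.
cat            O        E   (O−E)²/E
dominant      73       66     0.7424
recessive     15       22     2.2273
Sum = 2.970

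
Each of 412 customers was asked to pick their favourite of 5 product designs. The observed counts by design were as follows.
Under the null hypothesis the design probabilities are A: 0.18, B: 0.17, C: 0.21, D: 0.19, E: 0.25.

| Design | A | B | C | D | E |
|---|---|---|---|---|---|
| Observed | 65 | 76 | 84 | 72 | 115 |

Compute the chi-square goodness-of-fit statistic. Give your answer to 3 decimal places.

3.614

Expected counts E_i = n·p_i: 412×0.18 = 74.16, 412×0.17 = 70.04, 412×0.21 = 86.52, 412×0.19 = 78.28, 412×0.25 = 103.
A: (65 − 74.16)²/74.16 = 83.9056/74.16 = 1.1314
B: (76 − 70.04)²/70.04 = 35.5216/70.04 = 0.5072
C: (84 − 86.52)²/86.52 = 6.3504/86.52 = 0.0734
D: (72 − 78.28)²/78.28 = 39.4384/78.28 = 0.5038
E: (115 − 103)²/103 = 144/103 = 1.3981
Sum = 3.614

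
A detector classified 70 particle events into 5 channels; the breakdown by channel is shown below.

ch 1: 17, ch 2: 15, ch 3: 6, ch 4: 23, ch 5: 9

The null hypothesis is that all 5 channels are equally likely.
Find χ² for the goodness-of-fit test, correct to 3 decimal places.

12.857

Expected count for each of the 5 categories: 70/5 = 14.
cat         O        E   (O−E)²/E
ch 1       17       14     0.6429
ch 2       15       14     0.0714
ch 3        6       14     4.5714
ch 4       23       14     5.7857
ch 5        9       14     1.7857
Sum = 12.857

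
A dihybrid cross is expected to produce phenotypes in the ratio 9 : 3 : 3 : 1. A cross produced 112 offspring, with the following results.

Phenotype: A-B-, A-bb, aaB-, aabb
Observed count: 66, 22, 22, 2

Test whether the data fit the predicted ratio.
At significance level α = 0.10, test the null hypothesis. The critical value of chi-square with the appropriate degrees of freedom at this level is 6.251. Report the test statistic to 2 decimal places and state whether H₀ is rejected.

Ratio total = 16. Expected counts: 112×9/16 = 63, 112×3/16 = 21, 112×3/16 = 21, 112×1/16 = 7.
A-B-: (66 − 63)²/63 = 9/63 = 0.143
A-bb: (22 − 21)²/21 = 1/21 = 0.048
aaB-: (22 − 21)²/21 = 1/21 = 0.048
aabb: (2 − 7)²/7 = 25/7 = 3.571
Sum = 3.81
df = 3. Since 3.81 < 6.251, we do not reject H₀.

3.81; do not reject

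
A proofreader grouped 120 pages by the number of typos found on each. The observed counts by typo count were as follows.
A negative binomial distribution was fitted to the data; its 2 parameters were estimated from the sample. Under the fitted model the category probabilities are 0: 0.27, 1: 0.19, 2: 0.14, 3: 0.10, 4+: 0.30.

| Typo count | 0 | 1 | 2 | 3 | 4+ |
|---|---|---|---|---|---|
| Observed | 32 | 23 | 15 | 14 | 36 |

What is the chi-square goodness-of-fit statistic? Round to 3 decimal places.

Expected counts E_i = n·p_i: 120×0.27 = 32.4, 120×0.19 = 22.8, 120×0.14 = 16.8, 120×0.10 = 12, 120×0.30 = 36.
χ² = (32−32.4)²/32.4 + (23−22.8)²/22.8 + (15−16.8)²/16.8 + (14−12)²/12 + (36−36)²/36
   = 0.0049 + 0.0018 + 0.1929 + 0.3333 + 0.0000
Sum = 0.533

0.533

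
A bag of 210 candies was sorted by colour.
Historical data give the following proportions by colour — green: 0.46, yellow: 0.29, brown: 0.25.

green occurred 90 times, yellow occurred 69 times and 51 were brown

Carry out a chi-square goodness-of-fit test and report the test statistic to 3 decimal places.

Expected counts E_i = n·p_i: 210×0.46 = 96.6, 210×0.29 = 60.9, 210×0.25 = 52.5.
χ² = (90−96.6)²/96.6 + (69−60.9)²/60.9 + (51−52.5)²/52.5
   = 0.4509 + 1.0773 + 0.0429
Sum = 1.571

1.571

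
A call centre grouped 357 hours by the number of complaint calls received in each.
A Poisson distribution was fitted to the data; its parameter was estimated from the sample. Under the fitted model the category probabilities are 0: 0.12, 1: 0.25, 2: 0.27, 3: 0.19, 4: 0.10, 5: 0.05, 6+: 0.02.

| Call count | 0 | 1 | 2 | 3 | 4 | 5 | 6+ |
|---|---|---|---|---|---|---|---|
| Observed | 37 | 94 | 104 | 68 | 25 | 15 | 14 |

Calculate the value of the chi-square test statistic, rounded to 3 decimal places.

11.903

Expected counts E_i = n·p_i: 357×0.12 = 42.84, 357×0.25 = 89.25, 357×0.27 = 96.39, 357×0.19 = 67.83, 357×0.10 = 35.7, 357×0.05 = 17.85, 357×0.02 = 7.14.
0: (37 − 42.84)²/42.84 = 34.1056/42.84 = 0.7961
1: (94 − 89.25)²/89.25 = 22.5625/89.25 = 0.2528
2: (104 − 96.39)²/96.39 = 57.9121/96.39 = 0.6008
3: (68 − 67.83)²/67.83 = 0.0289/67.83 = 0.0004
4: (25 − 35.7)²/35.7 = 114.49/35.7 = 3.2070
5: (15 − 17.85)²/17.85 = 8.1225/17.85 = 0.4550
6+: (14 − 7.14)²/7.14 = 47.0596/7.14 = 6.5910
Sum = 11.903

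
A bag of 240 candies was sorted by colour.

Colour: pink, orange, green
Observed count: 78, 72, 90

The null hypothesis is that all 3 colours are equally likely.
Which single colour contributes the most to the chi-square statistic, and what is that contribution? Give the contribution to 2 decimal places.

green, 1.25

Expected count for each of the 3 categories: 240/3 = 80.
cat         O        E   (O−E)²/E
pink       78       80      0.050
orange     72       80      0.800
green      90       80      1.250
The largest term is for green: 1.25.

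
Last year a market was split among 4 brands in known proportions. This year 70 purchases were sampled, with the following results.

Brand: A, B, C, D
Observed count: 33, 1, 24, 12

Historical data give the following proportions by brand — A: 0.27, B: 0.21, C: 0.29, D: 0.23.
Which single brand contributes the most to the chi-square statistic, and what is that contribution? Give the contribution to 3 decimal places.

B, 12.768

Expected counts E_i = n·p_i: 70×0.27 = 18.9, 70×0.21 = 14.7, 70×0.29 = 20.3, 70×0.23 = 16.1.
cat         O        E   (O−E)²/E
A          33     18.9    10.5190
B           1     14.7    12.7680
C          24     20.3     0.6744
D          12     16.1     1.0441
The largest term is for B: 12.768.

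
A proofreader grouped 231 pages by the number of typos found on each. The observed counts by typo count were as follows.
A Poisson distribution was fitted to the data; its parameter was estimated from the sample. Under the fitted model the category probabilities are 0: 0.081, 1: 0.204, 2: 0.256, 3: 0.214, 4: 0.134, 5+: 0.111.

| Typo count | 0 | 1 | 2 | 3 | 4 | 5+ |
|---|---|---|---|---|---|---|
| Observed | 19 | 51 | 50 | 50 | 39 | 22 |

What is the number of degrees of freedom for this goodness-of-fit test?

4

There are k = 6 categories and 1 parameter estimated from the data, so df = 6 − 1 − 1 = 4.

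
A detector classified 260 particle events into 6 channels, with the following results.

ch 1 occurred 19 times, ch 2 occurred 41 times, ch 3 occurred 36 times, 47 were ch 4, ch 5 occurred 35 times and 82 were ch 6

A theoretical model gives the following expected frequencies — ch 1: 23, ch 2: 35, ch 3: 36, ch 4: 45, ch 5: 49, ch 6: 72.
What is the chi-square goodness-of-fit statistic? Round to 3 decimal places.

χ² = (19−23)²/23 + (41−35)²/35 + (36−36)²/36 + (47−45)²/45 + (35−49)²/49 + (82−72)²/72
   = 0.6957 + 1.0286 + 0.0000 + 0.0889 + 4.0000 + 1.3889
Sum = 7.202

7.202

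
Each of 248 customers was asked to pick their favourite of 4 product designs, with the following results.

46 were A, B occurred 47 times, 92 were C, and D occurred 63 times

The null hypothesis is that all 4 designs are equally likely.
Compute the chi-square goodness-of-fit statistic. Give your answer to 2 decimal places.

22.29

Under H₀ each category has probability 1/4, so each expected count is 248/4 = 62.
A: (46 − 62)²/62 = 256/62 = 4.129
B: (47 − 62)²/62 = 225/62 = 3.629
C: (92 − 62)²/62 = 900/62 = 14.516
D: (63 − 62)²/62 = 1/62 = 0.016
Sum = 22.29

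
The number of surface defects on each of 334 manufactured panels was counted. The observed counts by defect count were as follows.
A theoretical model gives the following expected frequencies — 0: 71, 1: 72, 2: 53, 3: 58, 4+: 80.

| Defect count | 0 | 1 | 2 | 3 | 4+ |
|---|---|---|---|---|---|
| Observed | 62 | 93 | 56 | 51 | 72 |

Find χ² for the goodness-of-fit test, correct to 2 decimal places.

9.08

cat         O        E   (O−E)²/E
0          62       71      1.141
1          93       72      6.125
2          56       53      0.170
3          51       58      0.845
4+         72       80      0.800
Sum = 9.08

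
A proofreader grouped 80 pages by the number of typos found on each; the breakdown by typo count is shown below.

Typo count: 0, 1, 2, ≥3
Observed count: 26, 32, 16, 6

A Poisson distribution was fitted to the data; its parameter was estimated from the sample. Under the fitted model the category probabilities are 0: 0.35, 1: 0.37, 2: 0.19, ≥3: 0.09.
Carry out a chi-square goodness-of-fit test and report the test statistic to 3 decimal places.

Expected counts E_i = n·p_i: 80×0.35 = 28, 80×0.37 = 29.6, 80×0.19 = 15.2, 80×0.09 = 7.2.
cat         O        E   (O−E)²/E
0          26       28     0.1429
1          32     29.6     0.1946
2          16     15.2     0.0421
≥3          6      7.2     0.2000
Sum = 0.580

0.580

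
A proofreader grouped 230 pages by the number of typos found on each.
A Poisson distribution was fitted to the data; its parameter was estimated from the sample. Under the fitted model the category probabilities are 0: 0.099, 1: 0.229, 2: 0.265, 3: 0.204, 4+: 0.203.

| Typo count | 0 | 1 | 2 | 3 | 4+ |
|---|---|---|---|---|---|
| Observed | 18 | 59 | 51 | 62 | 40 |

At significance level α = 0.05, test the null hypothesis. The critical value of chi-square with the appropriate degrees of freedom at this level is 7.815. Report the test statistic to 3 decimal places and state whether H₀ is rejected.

Expected counts E_i = n·p_i: 230×0.099 = 22.77, 230×0.229 = 52.67, 230×0.265 = 60.95, 230×0.204 = 46.92, 230×0.203 = 46.69.
χ² = (18−22.77)²/22.77 + (59−52.67)²/52.67 + (51−60.95)²/60.95 + (62−46.92)²/46.92 + (40−46.69)²/46.69
   = 0.9992 + 0.7608 + 1.6243 + 4.8467 + 0.9586
Sum = 9.190
df = 3. Since 9.190 > 7.815, we reject H₀.

9.190; reject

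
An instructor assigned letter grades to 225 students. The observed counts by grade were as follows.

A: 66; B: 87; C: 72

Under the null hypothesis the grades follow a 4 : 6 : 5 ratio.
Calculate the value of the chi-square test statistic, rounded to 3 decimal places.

0.820

Ratio total = 15. Expected counts: 225×4/15 = 60, 225×6/15 = 90, 225×5/15 = 75.
A: (66 − 60)²/60 = 36/60 = 0.6000
B: (87 − 90)²/90 = 9/90 = 0.1000
C: (72 − 75)²/75 = 9/75 = 0.1200
Sum = 0.820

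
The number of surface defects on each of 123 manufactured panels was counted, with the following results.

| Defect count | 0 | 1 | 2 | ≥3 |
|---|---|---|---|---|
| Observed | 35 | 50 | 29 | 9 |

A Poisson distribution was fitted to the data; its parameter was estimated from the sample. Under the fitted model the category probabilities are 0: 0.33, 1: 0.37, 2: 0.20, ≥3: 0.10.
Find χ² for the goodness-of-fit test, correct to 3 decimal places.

Expected counts E_i = n·p_i: 123×0.33 = 40.59, 123×0.37 = 45.51, 123×0.20 = 24.6, 123×0.10 = 12.3.
0: (35 − 40.59)²/40.59 = 31.2481/40.59 = 0.7698
1: (50 − 45.51)²/45.51 = 20.1601/45.51 = 0.4430
2: (29 − 24.6)²/24.6 = 19.36/24.6 = 0.7870
≥3: (9 − 12.3)²/12.3 = 10.89/12.3 = 0.8854
Sum = 2.885

2.885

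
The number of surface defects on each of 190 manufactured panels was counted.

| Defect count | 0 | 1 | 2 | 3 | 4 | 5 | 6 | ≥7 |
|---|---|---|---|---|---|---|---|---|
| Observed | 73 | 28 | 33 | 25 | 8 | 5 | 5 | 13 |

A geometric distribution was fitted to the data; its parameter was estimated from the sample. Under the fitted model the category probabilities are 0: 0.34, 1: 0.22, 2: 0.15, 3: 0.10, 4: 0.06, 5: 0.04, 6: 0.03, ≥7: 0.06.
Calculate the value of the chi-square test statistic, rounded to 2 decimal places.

10.47

Expected counts E_i = n·p_i: 190×0.34 = 64.6, 190×0.22 = 41.8, 190×0.15 = 28.5, 190×0.10 = 19, 190×0.06 = 11.4, 190×0.04 = 7.6, 190×0.03 = 5.7, 190×0.06 = 11.4.
cat         O        E   (O−E)²/E
0          73     64.6      1.092
1          28     41.8      4.556
2          33     28.5      0.711
3          25       19      1.895
4           8     11.4      1.014
5           5      7.6      0.889
6           5      5.7      0.086
≥7         13     11.4      0.225
Sum = 10.47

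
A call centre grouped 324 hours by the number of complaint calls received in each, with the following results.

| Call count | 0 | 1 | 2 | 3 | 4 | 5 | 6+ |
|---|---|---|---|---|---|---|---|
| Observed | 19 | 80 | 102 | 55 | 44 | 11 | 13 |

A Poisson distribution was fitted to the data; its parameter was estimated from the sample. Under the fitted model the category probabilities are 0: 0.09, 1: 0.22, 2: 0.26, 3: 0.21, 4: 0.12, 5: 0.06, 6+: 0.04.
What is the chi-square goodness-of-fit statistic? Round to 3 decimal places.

Expected counts E_i = n·p_i: 324×0.09 = 29.16, 324×0.22 = 71.28, 324×0.26 = 84.24, 324×0.21 = 68.04, 324×0.12 = 38.88, 324×0.06 = 19.44, 324×0.04 = 12.96.
cat         O        E   (O−E)²/E
0          19    29.16     3.5400
1          80    71.28     1.0668
2         102    84.24     3.7443
3          55    68.04     2.4991
4          44    38.88     0.6742
5          11    19.44     3.6643
6+         13    12.96     0.0001
Sum = 15.189

15.189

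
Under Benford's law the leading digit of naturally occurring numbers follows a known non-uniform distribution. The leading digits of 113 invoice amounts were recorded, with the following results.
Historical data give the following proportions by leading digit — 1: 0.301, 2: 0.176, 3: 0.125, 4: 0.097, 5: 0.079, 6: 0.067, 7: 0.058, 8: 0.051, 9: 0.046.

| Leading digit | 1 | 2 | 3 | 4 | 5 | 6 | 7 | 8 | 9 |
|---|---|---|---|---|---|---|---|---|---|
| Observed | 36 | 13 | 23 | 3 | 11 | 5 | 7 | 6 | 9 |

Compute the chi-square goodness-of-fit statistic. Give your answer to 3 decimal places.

18.036

Expected counts E_i = n·p_i: 113×0.301 = 34.013, 113×0.176 = 19.888, 113×0.125 = 14.125, 113×0.097 = 10.961, 113×0.079 = 8.927, 113×0.067 = 7.571, 113×0.058 = 6.554, 113×0.051 = 5.763, 113×0.046 = 5.198.
χ² = (36−34.013)²/34.013 + (13−19.888)²/19.888 + (23−14.125)²/14.125 + (3−10.961)²/10.961 + (11−8.927)²/8.927 + (5−7.571)²/7.571 + (7−6.554)²/6.554 + (6−5.763)²/5.763 + (9−5.198)²/5.198
   = 0.1161 + 2.3856 + 5.5763 + 5.7821 + 0.4814 + 0.8731 + 0.0304 + 0.0097 + 2.7809
Sum = 18.036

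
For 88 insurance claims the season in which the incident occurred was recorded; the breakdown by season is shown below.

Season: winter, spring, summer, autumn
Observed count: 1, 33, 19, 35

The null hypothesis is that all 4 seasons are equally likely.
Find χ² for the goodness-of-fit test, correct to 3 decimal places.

33.636

Expected count for each of the 4 categories: 88/4 = 22.
winter: (1 − 22)²/22 = 441/22 = 20.0455
spring: (33 − 22)²/22 = 121/22 = 5.5000
summer: (19 − 22)²/22 = 9/22 = 0.4091
autumn: (35 − 22)²/22 = 169/22 = 7.6818
Sum = 33.636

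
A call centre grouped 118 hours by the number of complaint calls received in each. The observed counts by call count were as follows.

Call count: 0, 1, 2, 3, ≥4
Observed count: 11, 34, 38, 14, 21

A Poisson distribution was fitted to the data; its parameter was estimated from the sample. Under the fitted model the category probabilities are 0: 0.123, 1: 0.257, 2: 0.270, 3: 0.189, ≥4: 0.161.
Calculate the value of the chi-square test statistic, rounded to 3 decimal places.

5.781

Expected counts E_i = n·p_i: 118×0.123 = 14.514, 118×0.257 = 30.326, 118×0.270 = 31.86, 118×0.189 = 22.302, 118×0.161 = 18.998.
0: (11 − 14.514)²/14.514 = 12.348196/14.514 = 0.8508
1: (34 − 30.326)²/30.326 = 13.498276/30.326 = 0.4451
2: (38 − 31.86)²/31.86 = 37.6996/31.86 = 1.1833
3: (14 − 22.302)²/22.302 = 68.923204/22.302 = 3.0904
≥4: (21 − 18.998)²/18.998 = 4.008004/18.998 = 0.2110
Sum = 5.781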